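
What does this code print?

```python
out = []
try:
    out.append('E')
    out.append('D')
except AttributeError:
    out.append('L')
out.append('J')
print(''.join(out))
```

Execution trace: 'E' (try body) → 'D' (try body, no exception) → 'J' (after the try/except). Output: EDJ

Answer: EDJ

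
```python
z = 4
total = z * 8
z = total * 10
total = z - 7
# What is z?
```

Trace:
`z = 4` → z = 4
`total = z * 8` → total = 32
`z = total * 10` → z = 320
`total = z - 7` → total = 313
So z = 320

Answer: 320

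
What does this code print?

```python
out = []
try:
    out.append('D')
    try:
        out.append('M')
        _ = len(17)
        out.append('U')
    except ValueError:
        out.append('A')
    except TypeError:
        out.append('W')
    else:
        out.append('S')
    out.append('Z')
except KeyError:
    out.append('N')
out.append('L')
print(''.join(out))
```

Execution trace: 'D' (try body) → 'M' (inner try body) → 'W' (inner except TypeError) → 'Z' (try body, no exception) → 'L' (after the try/except). Output: DMWZL

Answer: DMWZL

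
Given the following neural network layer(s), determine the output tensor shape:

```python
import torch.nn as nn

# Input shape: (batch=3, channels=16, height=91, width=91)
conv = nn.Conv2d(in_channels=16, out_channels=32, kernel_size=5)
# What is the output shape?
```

Input: (3, 16, 91, 91) -> Output: (3, 32, 87, 87)

Answer: (3, 32, 87, 87)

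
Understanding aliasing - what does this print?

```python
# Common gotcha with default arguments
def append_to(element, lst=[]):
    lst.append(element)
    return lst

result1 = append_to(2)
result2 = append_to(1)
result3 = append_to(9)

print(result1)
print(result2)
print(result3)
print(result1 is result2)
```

Key concept: mutable default argument gotcha.
Step by step:
`result1 = append_to(2)` → result1 = [2]
`result2 = append_to(1)` → result1 = [2, 1] (same object as result2); result2 = [2, 1] (same object as result1)
`result3 = append_to(9)` → result1 = [2, 1, 9] (same object as result2, result3); result2 = [2, 1, 9] (same object as result1, result3); result3 = [2, 1, 9] (same object as result1, result2)
`print(result1)` → prints [2, 1, 9]
`print(result2)` → prints [2, 1, 9]
`print(result3)` → prints [2, 1, 9]
`print(result1 is result2)` → prints True

Answer:
[2, 1, 9]
[2, 1, 9]
[2, 1, 9]
True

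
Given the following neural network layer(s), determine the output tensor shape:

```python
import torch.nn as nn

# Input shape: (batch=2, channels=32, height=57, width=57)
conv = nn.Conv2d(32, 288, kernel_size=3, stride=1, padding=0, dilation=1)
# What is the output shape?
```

Input: (2, 32, 57, 57) -> Output: (2, 288, 55, 55)

Answer: (2, 288, 55, 55)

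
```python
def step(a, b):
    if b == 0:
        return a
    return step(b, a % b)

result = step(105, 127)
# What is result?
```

step(105, 127) -> step(127, 105) -> step(105, 22) -> step(22, 17) -> step(17, 5) -> step(5, 2) -> step(2, 1) -> step(1, 0) -> 1

Answer: 1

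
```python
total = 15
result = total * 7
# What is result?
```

Trace:
`total = 15` → total = 15
`result = total * 7` → result = 105
So result = 105

Answer: 105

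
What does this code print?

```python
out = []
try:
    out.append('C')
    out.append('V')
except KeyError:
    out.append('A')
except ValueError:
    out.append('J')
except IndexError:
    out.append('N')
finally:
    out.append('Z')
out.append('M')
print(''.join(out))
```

Execution trace: 'C' (try body) → 'V' (try body, no exception) → 'Z' (finally) → 'M' (after the try/except). Output: CVZM

Answer: CVZM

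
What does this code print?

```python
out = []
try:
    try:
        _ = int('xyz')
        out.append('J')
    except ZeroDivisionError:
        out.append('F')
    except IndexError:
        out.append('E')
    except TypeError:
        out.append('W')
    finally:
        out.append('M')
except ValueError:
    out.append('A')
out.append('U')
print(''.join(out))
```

Execution trace: 'M' (inner finally) → 'A' (outer except ValueError) → 'U' (after the try/except). Output: MAU

Answer: MAU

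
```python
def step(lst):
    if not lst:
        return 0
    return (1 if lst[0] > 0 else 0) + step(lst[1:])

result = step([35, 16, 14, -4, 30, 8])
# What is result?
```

Count of positive elements in [35, 16, 14, -4, 30, 8] = 5

Answer: 5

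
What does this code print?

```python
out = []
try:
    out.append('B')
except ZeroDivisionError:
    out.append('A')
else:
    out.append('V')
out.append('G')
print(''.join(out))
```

Execution trace: 'B' (try body, no exception) → 'V' (else) → 'G' (after the try/except). Output: BVG

Answer: BVG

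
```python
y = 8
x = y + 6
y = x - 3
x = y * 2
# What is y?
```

Trace:
`y = 8` → y = 8
`x = y + 6` → x = 14
`y = x - 3` → y = 11
`x = y * 2` → x = 22
So y = 11

Answer: 11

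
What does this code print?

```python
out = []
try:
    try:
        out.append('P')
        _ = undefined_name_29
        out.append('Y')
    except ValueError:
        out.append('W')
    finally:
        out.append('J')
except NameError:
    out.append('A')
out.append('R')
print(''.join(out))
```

Execution trace: 'P' (try body) → 'J' (finally) → 'A' (outer except NameError) → 'R' (after the try/except). Output: PJAR

Answer: PJAR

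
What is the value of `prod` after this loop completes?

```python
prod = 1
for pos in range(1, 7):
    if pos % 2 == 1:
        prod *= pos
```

Product of odd numbers 1 to 6
`prod` takes the values: 1 → 3 → 15

Answer: 15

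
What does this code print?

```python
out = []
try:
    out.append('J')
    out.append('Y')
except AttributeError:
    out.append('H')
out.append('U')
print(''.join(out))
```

Execution trace: 'J' (try body) → 'Y' (try body, no exception) → 'U' (after the try/except). Output: JYU

Answer: JYU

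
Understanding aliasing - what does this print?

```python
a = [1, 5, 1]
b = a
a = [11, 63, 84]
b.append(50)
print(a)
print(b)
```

Key concept: rebinding vs mutation: a is rebound to a new list, b still points at the original.
Step by step:
`a = [1, 5, 1]` → a = [1, 5, 1]
`b = a` → b = [1, 5, 1] (same object as a)
`a = [11, 63, 84]` → a = [11, 63, 84]
`b.append(50)` → b = [1, 5, 1, 50]
`print(a)` → prints [11, 63, 84]
`print(b)` → prints [1, 5, 1, 50]

Answer:
[11, 63, 84]
[1, 5, 1, 50]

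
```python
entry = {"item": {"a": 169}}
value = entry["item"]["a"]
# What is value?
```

Trace:
`entry = {"item": {"a": 169}}` → entry = {'item': {'a': 169}}
`value = entry["item"]["a"]` → value = 169
So value = 169

Answer: 169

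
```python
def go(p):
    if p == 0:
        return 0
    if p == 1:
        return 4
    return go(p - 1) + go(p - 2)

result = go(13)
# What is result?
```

Build up from base cases: go(0)=0, go(1)=4, go(2)=4, go(3)=8, go(4)=12, go(5)=20, go(6)=32, ..., go(13)=932

Answer: 932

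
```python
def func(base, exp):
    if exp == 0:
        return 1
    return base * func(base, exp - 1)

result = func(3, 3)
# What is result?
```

func(3, 3) = 3 * 3 * 3 = 27

Answer: 27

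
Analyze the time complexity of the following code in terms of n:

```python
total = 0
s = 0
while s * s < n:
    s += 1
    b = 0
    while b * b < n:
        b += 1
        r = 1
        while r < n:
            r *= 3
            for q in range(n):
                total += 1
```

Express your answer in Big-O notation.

Each loop level contributes: √n × √n × log n × n. Multiplying the contributions gives O(n^2 log n).

Answer: O(n^2 log n)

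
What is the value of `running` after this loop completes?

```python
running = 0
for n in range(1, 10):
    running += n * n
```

Sum of squares 1² to 9² = 285
`running` takes the values: 0 → 1 → 5 → 14 → 30 → 55 → 91 → 140 → 204 → 285

Answer: 285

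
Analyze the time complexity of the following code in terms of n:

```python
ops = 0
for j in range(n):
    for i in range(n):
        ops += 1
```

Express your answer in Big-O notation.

Each loop level contributes: n × n. Multiplying the contributions gives O(n^2).

Answer: O(n^2)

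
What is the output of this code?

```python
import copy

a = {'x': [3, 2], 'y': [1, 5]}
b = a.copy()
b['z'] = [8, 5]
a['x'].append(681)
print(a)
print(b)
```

Key concept: shallow copy of dict with mutable values.
Step by step:
`a = {'x': [3, 2], 'y': [1, 5]}` → a = {'x': [3, 2], 'y': [1, 5]}
`b = a.copy()` → b = {'x': [3, 2], 'y': [1, 5]}
`b['z'] = [8, 5]` → b = {'x': [3, 2], 'y': [1, 5], 'z': [8, 5]}
`a['x'].append(681)` → a = {'x': [3, 2, 681], 'y': [1, 5]}; b = {'x': [3, 2, 681], 'y': [1, 5], 'z': [8, 5]}
`print(a)` → prints {'x': [3, 2, 681], 'y': [1, 5]}
`print(b)` → prints {'x': [3, 2, 681], 'y': [1, 5], 'z': [8, 5]}

Answer:
{'x': [3, 2, 681], 'y': [1, 5]}
{'x': [3, 2, 681], 'y': [1, 5], 'z': [8, 5]}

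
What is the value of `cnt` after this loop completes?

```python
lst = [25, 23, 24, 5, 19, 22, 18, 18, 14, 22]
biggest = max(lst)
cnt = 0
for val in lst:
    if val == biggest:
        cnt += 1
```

Count of max value 25 in [25, 23, 24, 5, 19, 22, 18, 18, 14, 22]
`cnt` takes the values: 0 → 1

Answer: 1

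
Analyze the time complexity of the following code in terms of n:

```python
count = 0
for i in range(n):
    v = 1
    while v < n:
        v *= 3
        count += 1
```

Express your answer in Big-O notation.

Each loop level contributes: n × log n. Multiplying the contributions gives O(n log n).

Answer: O(n log n)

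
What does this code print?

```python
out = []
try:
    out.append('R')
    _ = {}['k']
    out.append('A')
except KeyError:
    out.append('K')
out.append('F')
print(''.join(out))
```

Execution trace: 'R' (try body) → 'K' (except KeyError) → 'F' (after the try/except). Output: RKF

Answer: RKF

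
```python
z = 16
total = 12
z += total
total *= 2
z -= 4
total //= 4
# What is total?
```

Trace:
`z = 16` → z = 16
`total = 12` → total = 12
`z += total` → z = 28
`total *= 2` → total = 24
`z -= 4` → z = 24
`total //= 4` → total = 6
So total = 6

Answer: 6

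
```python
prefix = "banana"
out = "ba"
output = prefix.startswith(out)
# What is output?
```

Trace:
`prefix = "banana"` → prefix = 'banana'
`out = "ba"` → out = 'ba'
`output = prefix.startswith(out)` → output = True
So output = True

Answer: True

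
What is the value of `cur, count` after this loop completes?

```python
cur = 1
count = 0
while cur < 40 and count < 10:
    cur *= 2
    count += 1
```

Double until >= 40 or 10 iterations
`cur, count` takes the values: (1, 0) → (2, 0) → (2, 1) → (4, 1) → (4, 2) → (8, 2) → (8, 3) → (16, 3) → (16, 4) → (32, 4) → (32, 5) → (64, 5) → (64, 6)

Answer: 64, 6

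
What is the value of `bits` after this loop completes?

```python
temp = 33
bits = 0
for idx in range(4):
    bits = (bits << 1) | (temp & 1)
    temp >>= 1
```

Reverse lowest 4 bits of 33
`bits` takes the values: 0 → 1 → 2 → 4 → 8

Answer: 8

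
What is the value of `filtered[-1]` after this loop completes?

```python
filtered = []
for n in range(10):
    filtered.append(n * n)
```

Last element of squares 0 to 9
`filtered` takes the values: [] → [0] → [0, 1] → [0, 1, 4] → [0, 1, 4, 9] → [0, 1, 4, 9, 16] → [0, 1, 4, 9, 16, 25] → [0, 1, 4, 9, 16, 25, 36] → [0, 1, 4, 9, 16, 25, 36, 49] → [0, 1, 4, 9, 16, 25, 36, 49, 64] → [0, 1, 4, 9, 16, 25, 36, 49, 64, 81]
So `filtered[-1]` = 81

Answer: 81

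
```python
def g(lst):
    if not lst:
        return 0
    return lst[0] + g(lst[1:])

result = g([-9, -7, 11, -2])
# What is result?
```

(-9) + (-7) + 11 + (-2) + 0 = -7

Answer: -7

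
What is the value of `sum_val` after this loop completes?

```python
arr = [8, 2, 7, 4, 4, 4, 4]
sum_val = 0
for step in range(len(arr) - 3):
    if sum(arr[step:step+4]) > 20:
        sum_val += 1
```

Count windows with sum > 20
`sum_val` takes the values: 0 → 1

Answer: 1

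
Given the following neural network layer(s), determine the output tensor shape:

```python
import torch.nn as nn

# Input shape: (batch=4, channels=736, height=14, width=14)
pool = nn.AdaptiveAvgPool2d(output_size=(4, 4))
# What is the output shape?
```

Input: (4, 736, 14, 14) -> Output: (4, 736, 4, 4)

Answer: (4, 736, 4, 4)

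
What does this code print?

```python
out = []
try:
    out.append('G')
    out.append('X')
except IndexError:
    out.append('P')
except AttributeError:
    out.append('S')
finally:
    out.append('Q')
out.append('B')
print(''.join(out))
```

Execution trace: 'G' (try body) → 'X' (try body, no exception) → 'Q' (finally) → 'B' (after the try/except). Output: GXQB

Answer: GXQB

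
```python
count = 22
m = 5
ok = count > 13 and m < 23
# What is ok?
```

Trace:
`count = 22` → count = 22
`m = 5` → m = 5
`ok = count > 13 and m < 23` → ok = True
So ok = True

Answer: True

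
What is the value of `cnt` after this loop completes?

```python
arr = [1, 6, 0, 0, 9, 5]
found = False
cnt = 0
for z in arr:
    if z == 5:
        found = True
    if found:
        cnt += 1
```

Count elements after first 5 in [1, 6, 0, 0, 9, 5]
`cnt` takes the values: 0 → 1

Answer: 1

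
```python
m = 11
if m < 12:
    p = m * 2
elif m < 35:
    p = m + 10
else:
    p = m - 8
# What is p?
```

Trace:
`m = 11` → m = 11
`if m < 12: ...` → m < 12 is True → p = 22
So p = 22

Answer: 22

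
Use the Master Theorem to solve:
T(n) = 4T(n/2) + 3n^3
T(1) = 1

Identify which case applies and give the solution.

a=4, b=2, f(n)=3n^3. log_2(4) = 2. Since c=3 > 2 and the regularity condition holds (4(n/2)^3 = (4/2^3)n^3 with 4/2^3 < 1), Case 3 applies: T(n) = Θ(f(n)) = O(n^3).

Answer: O(n^3) - Case 3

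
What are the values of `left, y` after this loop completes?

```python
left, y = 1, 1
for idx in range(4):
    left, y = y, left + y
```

Fibonacci: after 4 iterations
`left, y` takes the values: (1, 1) → (1, 2) → (2, 3) → (3, 5) → (5, 8)

Answer: 5, 8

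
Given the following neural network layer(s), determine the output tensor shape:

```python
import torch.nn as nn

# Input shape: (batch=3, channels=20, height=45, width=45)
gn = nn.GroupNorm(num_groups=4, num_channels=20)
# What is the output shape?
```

Input: (3, 20, 45, 45) -> Output: (3, 20, 45, 45)

Answer: (3, 20, 45, 45)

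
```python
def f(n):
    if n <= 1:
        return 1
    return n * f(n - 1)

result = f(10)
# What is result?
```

f(10) = 10 * 9 * 8 * 7 * 6 * 5 * 4 * 3 * 2 * 1 = 3628800

Answer: 3628800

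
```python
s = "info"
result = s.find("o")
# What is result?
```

Trace:
`s = "info"` → s = 'info'
`result = s.find("o")` → result = 3
So result = 3

Answer: 3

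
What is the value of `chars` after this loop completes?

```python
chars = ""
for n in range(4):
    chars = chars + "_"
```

Repeat '_' 4 times
`chars` takes the values: "" → "_" → "__" → "___" → "____"

Answer: "____"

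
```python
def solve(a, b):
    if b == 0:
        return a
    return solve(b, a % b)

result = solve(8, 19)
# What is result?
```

solve(8, 19) -> solve(19, 8) -> solve(8, 3) -> solve(3, 2) -> solve(2, 1) -> solve(1, 0) -> 1

Answer: 1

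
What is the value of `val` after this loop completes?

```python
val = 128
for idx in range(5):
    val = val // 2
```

Halve 5 times: 128 // 2^5 = 4
`val` takes the values: 128 → 64 → 32 → 16 → 8 → 4

Answer: 4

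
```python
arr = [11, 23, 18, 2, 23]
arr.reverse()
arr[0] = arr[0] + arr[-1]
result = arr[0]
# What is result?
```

Trace:
`arr = [11, 23, 18, 2, 23]` → arr = [11, 23, 18, 2, 23]
`arr.reverse()` → arr = [23, 2, 18, 23, 11]
`arr[0] = arr[0] + arr[-1]` → arr = [34, 2, 18, 23, 11]
`result = arr[0]` → result = 34
So result = 34

Answer: 34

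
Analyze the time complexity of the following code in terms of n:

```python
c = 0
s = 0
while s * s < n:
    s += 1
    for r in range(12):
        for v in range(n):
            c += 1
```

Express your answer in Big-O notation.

Each loop level contributes: √n × 1 × n. Multiplying the contributions gives O(n√n).

Answer: O(n√n)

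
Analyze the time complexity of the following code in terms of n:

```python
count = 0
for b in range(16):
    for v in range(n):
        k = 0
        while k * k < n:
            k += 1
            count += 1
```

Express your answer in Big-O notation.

Each loop level contributes: 1 × n × √n. Multiplying the contributions gives O(n√n).

Answer: O(n√n)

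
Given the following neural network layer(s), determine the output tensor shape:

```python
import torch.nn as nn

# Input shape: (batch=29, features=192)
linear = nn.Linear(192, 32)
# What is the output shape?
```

Input: (29, 192) -> Output: (29, 32)

Answer: (29, 32)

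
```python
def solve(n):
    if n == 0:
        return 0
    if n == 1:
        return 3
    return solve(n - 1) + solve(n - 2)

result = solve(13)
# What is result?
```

Build up from base cases: solve(0)=0, solve(1)=3, solve(2)=3, solve(3)=6, solve(4)=9, solve(5)=15, solve(6)=24, ..., solve(13)=699

Answer: 699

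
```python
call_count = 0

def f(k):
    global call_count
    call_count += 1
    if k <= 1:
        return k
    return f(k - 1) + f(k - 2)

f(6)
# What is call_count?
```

Calls(k) = 1 + Calls(k-1) + Calls(k-2); Calls(0)=Calls(1)=1. For k=6 this gives 25.

Answer: 25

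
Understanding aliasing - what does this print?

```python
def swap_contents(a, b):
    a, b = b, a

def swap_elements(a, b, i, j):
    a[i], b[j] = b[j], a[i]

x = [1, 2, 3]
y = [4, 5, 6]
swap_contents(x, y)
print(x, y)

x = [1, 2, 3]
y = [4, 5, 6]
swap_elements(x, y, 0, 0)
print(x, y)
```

Key concept: parameter rebinding vs mutation.
Step by step:
`x = [1, 2, 3]` → x = [1, 2, 3]
`y = [4, 5, 6]` → y = [4, 5, 6]
`swap_contents(x, y)` → no visible change to tracked variables
`print(x, y)` → prints [1, 2, 3] [4, 5, 6]
`x = [1, 2, 3]` → x = [1, 2, 3]
`y = [4, 5, 6]` → y = [4, 5, 6]
`swap_elements(x, y, 0, 0)` → x = [4, 2, 3]; y = [1, 5, 6]
`print(x, y)` → prints [4, 2, 3] [1, 5, 6]

Answer:
[1, 2, 3] [4, 5, 6]
[4, 2, 3] [1, 5, 6]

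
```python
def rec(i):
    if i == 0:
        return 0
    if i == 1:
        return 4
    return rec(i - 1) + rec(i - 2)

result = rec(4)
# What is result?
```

Build up from base cases: rec(0)=0, rec(1)=4, rec(2)=4, rec(3)=8, rec(4)=12

Answer: 12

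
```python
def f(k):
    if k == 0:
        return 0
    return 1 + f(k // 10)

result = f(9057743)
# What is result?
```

Count of digits of 9057743: 7

Answer: 7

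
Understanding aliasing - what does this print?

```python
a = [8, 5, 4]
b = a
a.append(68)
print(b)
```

Key concept: basic list aliasing.
Step by step:
`a = [8, 5, 4]` → a = [8, 5, 4]
`b = a` → b = [8, 5, 4] (same object as a)
`a.append(68)` → a = [8, 5, 4, 68] (same object as b); b = [8, 5, 4, 68] (same object as a)
`print(b)` → prints [8, 5, 4, 68]

Answer: [8, 5, 4, 68]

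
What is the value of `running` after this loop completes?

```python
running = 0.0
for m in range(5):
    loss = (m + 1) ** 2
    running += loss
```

Sum of squared losses 1² + 2² + ... + 5²
`running` takes the values: 0.0 → 1.0 → 5.0 → 14.0 → 30.0 → 55.0

Answer: 55.0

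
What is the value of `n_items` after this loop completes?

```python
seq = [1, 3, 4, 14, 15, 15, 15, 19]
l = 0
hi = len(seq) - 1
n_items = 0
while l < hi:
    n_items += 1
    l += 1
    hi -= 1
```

Iterations until pointers meet (list length 8)
`n_items` takes the values: 0 → 1 → 2 → 3 → 4

Answer: 4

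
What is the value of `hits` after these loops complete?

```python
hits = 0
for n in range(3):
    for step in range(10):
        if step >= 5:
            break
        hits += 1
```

Inner breaks at 5, outer runs 3 times
`hits` takes the values: 0 → 1 → 2 → 3 → 4 → 5 → 6 → 7 → 8 → 9 → 10 → 11 → 12 → 13 → 14 → 15

Answer: 15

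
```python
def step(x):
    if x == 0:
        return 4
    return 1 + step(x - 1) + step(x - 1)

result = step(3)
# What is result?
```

step(x) = 1 + 2·step(x-1), step(0)=4. Closed form: (4+1)·2^3 - 1 = 39.

Answer: 39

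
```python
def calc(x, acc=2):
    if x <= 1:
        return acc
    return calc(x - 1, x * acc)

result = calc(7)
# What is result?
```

Accumulator trace (n, acc): (7, 2) -> (6, 14) -> (5, 84) -> (4, 420) -> (3, 1680) -> (2, 5040) -> (1, 10080) -> return 10080

Answer: 10080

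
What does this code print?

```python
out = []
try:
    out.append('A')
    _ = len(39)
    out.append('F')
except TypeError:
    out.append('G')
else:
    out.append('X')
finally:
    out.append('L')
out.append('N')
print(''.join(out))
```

Execution trace: 'A' (try body) → 'G' (except TypeError) → 'L' (finally) → 'N' (after the try/except). Output: AGLN

Answer: AGLN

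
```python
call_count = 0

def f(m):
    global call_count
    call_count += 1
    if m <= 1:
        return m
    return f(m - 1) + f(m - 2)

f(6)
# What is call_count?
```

Calls(m) = 1 + Calls(m-1) + Calls(m-2); Calls(0)=Calls(1)=1. For m=6 this gives 25.

Answer: 25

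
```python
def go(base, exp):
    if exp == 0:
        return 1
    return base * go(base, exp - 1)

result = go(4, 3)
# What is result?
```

go(4, 3) = 4 * 4 * 4 = 64

Answer: 64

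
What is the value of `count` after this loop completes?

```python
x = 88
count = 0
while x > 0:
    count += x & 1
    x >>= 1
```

Count set bits in 88 (binary: 0b1011000)
`count` takes the values: 0 → 1 → 2 → 3

Answer: 3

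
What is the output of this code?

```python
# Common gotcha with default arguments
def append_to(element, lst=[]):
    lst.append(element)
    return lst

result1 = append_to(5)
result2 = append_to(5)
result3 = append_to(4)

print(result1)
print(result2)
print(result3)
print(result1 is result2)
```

Key concept: mutable default argument gotcha.
Step by step:
`result1 = append_to(5)` → result1 = [5]
`result2 = append_to(5)` → result1 = [5, 5] (same object as result2); result2 = [5, 5] (same object as result1)
`result3 = append_to(4)` → result1 = [5, 5, 4] (same object as result2, result3); result2 = [5, 5, 4] (same object as result1, result3); result3 = [5, 5, 4] (same object as result1, result2)
`print(result1)` → prints [5, 5, 4]
`print(result2)` → prints [5, 5, 4]
`print(result3)` → prints [5, 5, 4]
`print(result1 is result2)` → prints True

Answer:
[5, 5, 4]
[5, 5, 4]
[5, 5, 4]
True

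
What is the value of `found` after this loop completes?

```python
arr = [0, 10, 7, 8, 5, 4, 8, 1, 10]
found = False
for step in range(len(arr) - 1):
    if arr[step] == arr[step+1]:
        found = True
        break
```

Check consecutive duplicates in [0, 10, 7, 8, 5, 4, 8, 1, 10]
`found` takes the values: False

Answer: False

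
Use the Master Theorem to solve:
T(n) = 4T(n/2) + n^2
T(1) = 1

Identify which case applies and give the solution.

a=4, b=2, f(n)=n^2. log_2(4) = 2. Since c=2 = 2, Case 2 applies: T(n) = Θ(n^log_b(a) · log n) = O(n^2 log n).

Answer: O(n^2 log n) - Case 2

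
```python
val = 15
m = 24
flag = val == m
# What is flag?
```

Trace:
`val = 15` → val = 15
`m = 24` → m = 24
`flag = val == m` → flag = False
So flag = False

Answer: False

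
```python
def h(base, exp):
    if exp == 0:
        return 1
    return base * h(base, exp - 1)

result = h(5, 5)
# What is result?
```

h(5, 5) = 5 * 5 * 5 * 5 * 5 = 3125

Answer: 3125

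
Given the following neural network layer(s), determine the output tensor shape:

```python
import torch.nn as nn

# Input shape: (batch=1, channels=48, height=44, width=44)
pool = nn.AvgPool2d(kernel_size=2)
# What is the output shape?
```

Input: (1, 48, 44, 44) -> Output: (1, 48, 22, 22)

Answer: (1, 48, 22, 22)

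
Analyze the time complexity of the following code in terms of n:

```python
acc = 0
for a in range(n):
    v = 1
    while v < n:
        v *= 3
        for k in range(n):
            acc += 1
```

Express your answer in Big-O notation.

Each loop level contributes: n × log n × n. Multiplying the contributions gives O(n^2 log n).

Answer: O(n^2 log n)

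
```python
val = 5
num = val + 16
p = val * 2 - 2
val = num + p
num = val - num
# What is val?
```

Trace:
`val = 5` → val = 5
`num = val + 16` → num = 21
`p = val * 2 - 2` → p = 8
`val = num + p` → val = 29
`num = val - num` → num = 8
So val = 29

Answer: 29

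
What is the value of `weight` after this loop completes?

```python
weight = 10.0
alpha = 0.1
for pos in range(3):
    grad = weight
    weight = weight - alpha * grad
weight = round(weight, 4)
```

Gradient descent: w = 10.0 * (1 - 0.1)^3
`weight` takes the values: 10.0 → 9.0 → 8.1 → 7.29

Answer: 7.29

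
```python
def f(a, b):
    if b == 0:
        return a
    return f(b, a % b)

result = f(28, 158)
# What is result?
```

f(28, 158) -> f(158, 28) -> f(28, 18) -> f(18, 10) -> f(10, 8) -> f(8, 2) -> f(2, 0) -> 2

Answer: 2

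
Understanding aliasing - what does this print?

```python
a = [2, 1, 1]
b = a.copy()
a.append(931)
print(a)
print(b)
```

Key concept: list.copy() creates independent copy.
Step by step:
`a = [2, 1, 1]` → a = [2, 1, 1]
`b = a.copy()` → b = [2, 1, 1]
`a.append(931)` → a = [2, 1, 1, 931]
`print(a)` → prints [2, 1, 1, 931]
`print(b)` → prints [2, 1, 1]

Answer:
[2, 1, 1, 931]
[2, 1, 1]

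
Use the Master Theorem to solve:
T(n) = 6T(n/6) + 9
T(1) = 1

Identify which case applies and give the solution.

a=6, b=6, f(n)=9. log_6(6) = 1. Since c=0 < 1, Case 1 applies: T(n) = Θ(n^log_b(a)) = O(n).

Answer: O(n) - Case 1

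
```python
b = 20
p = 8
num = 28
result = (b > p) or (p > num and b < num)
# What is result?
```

Trace:
`b = 20` → b = 20
`p = 8` → p = 8
`num = 28` → num = 28
`result = (b > p) or (p > num and b < num)` → result = True
So result = True

Answer: True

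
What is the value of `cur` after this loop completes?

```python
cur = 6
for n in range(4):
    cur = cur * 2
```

Multiply by 2, 4 times: 6 * 2^4 = 96
`cur` takes the values: 6 → 12 → 24 → 48 → 96

Answer: 96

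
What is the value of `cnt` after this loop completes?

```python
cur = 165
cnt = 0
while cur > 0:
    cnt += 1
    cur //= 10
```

Count digits by repeated division by 10
`cnt` takes the values: 0 → 1 → 2 → 3

Answer: 3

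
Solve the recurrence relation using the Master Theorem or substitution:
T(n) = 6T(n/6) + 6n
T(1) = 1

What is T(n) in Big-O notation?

By Master Theorem: a=6, b=6, f(n)=6n. Since log_6(6) = 1 and f(n) = Θ(n^1), Case 2 applies. T(n) = O(n log n).

Answer: O(n log n)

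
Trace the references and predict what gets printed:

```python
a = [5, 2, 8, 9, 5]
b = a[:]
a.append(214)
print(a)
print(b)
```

Key concept: slice [:] creates copy.
Step by step:
`a = [5, 2, 8, 9, 5]` → a = [5, 2, 8, 9, 5]
`b = a[:]` → b = [5, 2, 8, 9, 5]
`a.append(214)` → a = [5, 2, 8, 9, 5, 214]
`print(a)` → prints [5, 2, 8, 9, 5, 214]
`print(b)` → prints [5, 2, 8, 9, 5]

Answer:
[5, 2, 8, 9, 5, 214]
[5, 2, 8, 9, 5]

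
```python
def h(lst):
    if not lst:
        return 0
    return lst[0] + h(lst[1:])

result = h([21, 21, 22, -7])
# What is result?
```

21 + 21 + 22 + (-7) + 0 = 57

Answer: 57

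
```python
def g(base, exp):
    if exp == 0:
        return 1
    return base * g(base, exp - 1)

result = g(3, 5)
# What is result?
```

g(3, 5) = 3 * 3 * 3 * 3 * 3 = 243

Answer: 243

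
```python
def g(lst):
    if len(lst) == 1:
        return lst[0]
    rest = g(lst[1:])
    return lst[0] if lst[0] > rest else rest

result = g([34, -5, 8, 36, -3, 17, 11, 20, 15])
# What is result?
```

Recursive max over [34, -5, 8, 36, -3, 17, 11, 20, 15] = 36

Answer: 36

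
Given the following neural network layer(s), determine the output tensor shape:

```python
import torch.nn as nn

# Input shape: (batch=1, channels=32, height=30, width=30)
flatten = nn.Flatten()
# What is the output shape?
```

Input: (1, 32, 30, 30) -> Output: (1, 28800)

Answer: (1, 28800)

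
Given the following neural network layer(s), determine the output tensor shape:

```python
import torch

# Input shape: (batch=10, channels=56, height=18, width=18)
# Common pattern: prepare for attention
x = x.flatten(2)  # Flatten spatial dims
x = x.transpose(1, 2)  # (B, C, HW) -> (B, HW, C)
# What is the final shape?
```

Input: (10, 56, 18, 18) -> after flatten(2): (10, 56, 324) -> Output: (10, 324, 56)

Answer: (10, 324, 56)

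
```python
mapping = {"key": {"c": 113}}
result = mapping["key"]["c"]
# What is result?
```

Trace:
`mapping = {"key": {"c": 113}}` → mapping = {'key': {'c': 113}}
`result = mapping["key"]["c"]` → result = 113
So result = 113

Answer: 113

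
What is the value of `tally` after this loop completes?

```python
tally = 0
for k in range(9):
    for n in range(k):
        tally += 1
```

Triangle number: 0+1+2+...+8
`tally` takes the values: 0 → 1 → 2 → 3 → 4 → 5 → 6 → 7 → 8 → 9 → 10 → 11 → 12 → 13 → 14 → 15 → 16 → 17 → 18 → 19 → 20 → 21 → 22 → 23 → 24 → 25 → 26 → 27 → 28 → 29 → 30 → 31 → 32 → 33 → 34 → 35 → 36

Answer: 36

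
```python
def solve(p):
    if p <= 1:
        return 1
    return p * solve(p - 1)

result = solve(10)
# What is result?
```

solve(10) = 10 * 9 * 8 * 7 * 6 * 5 * 4 * 3 * 2 * 1 = 3628800

Answer: 3628800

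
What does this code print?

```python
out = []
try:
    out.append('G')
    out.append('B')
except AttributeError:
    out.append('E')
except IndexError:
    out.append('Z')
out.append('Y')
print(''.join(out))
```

Execution trace: 'G' (try body) → 'B' (try body, no exception) → 'Y' (after the try/except). Output: GBY

Answer: GBY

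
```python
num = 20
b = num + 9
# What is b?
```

Trace:
`num = 20` → num = 20
`b = num + 9` → b = 29
So b = 29

Answer: 29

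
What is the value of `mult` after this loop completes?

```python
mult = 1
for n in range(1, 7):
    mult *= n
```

6! = 720
`mult` takes the values: 1 → 2 → 6 → 24 → 120 → 720

Answer: 720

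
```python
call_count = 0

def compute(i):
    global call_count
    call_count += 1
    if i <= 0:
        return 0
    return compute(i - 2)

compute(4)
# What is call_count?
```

Linear recursion stepping by 2: 3 calls from i=4 down to ≤0.

Answer: 3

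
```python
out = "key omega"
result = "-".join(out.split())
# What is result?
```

Trace:
`out = "key omega"` → out = 'key omega'
`result = "-".join(out.split())` → result = 'key-omega'
So result = 'key-omega'

Answer: 'key-omega'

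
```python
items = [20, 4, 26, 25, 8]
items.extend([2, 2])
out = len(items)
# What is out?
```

Trace:
`items = [20, 4, 26, 25, 8]` → items = [20, 4, 26, 25, 8]
`items.extend([2, 2])` → items = [20, 4, 26, 25, 8, 2, 2]
`out = len(items)` → out = 7
So out = 7

Answer: 7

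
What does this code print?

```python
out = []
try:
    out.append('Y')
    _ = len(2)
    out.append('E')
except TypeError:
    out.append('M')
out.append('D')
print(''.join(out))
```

Execution trace: 'Y' (try body) → 'M' (except TypeError) → 'D' (after the try/except). Output: YMD

Answer: YMD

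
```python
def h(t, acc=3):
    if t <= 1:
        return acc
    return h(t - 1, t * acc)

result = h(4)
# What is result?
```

Accumulator trace (n, acc): (4, 3) -> (3, 12) -> (2, 36) -> (1, 72) -> return 72

Answer: 72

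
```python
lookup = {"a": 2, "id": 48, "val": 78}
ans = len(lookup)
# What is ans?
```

Trace:
`lookup = {"a": 2, "id": 48, "val": 78}` → lookup = {'a': 2, 'id': 48, 'val': 78}
`ans = len(lookup)` → ans = 3
So ans = 3

Answer: 3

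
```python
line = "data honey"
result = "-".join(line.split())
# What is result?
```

Trace:
`line = "data honey"` → line = 'data honey'
`result = "-".join(line.split())` → result = 'data-honey'
So result = 'data-honey'

Answer: 'data-honey'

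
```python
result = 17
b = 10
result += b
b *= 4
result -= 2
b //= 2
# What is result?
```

Trace:
`result = 17` → result = 17
`b = 10` → b = 10
`result += b` → result = 27
`b *= 4` → b = 40
`result -= 2` → result = 25
`b //= 2` → b = 20
So result = 25

Answer: 25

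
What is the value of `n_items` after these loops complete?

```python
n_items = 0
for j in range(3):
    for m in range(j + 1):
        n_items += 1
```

Triangle: 1 + 2 + ... + 3
`n_items` takes the values: 0 → 1 → 2 → 3 → 4 → 5 → 6

Answer: 6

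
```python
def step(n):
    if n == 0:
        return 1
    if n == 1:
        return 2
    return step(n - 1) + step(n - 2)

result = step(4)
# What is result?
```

Build up from base cases: step(0)=1, step(1)=2, step(2)=3, step(3)=5, step(4)=8

Answer: 8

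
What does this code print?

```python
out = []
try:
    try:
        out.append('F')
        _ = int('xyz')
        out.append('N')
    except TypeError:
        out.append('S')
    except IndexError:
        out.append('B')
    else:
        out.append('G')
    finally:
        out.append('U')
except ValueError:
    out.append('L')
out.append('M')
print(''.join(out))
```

Execution trace: 'F' (inner try body) → 'U' (inner finally) → 'L' (outer except ValueError) → 'M' (after the try/except). Output: FULM

Answer: FULM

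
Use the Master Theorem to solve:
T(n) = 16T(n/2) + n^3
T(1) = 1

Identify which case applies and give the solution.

a=16, b=2, f(n)=n^3. log_2(16) = 4. Since c=3 < 4, Case 1 applies: T(n) = Θ(n^log_b(a)) = O(n^4).

Answer: O(n^4) - Case 1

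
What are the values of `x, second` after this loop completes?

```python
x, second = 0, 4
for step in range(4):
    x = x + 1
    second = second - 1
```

x goes 0→4, second goes 4→0
`x, second` takes the values: (0, 4) → (1, 4) → (1, 3) → (2, 3) → (2, 2) → (3, 2) → (3, 1) → (4, 1) → (4, 0)

Answer: 4, 0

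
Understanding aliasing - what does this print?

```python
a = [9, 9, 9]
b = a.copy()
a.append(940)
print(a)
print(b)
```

Key concept: list.copy() creates independent copy.
Step by step:
`a = [9, 9, 9]` → a = [9, 9, 9]
`b = a.copy()` → b = [9, 9, 9]
`a.append(940)` → a = [9, 9, 9, 940]
`print(a)` → prints [9, 9, 9, 940]
`print(b)` → prints [9, 9, 9]

Answer:
[9, 9, 9, 940]
[9, 9, 9]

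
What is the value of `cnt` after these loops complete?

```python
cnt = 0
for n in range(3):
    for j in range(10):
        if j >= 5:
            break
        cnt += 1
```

Inner breaks at 5, outer runs 3 times
`cnt` takes the values: 0 → 1 → 2 → 3 → 4 → 5 → 6 → 7 → 8 → 9 → 10 → 11 → 12 → 13 → 14 → 15

Answer: 15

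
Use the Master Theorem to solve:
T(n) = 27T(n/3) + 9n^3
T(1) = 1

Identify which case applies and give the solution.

a=27, b=3, f(n)=9n^3. log_3(27) = 3. Since c=3 = 3, Case 2 applies: T(n) = Θ(n^log_b(a) · log n) = O(n^3 log n).

Answer: O(n^3 log n) - Case 2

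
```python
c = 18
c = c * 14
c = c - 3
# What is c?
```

Trace:
`c = 18` → c = 18
`c = c * 14` → c = 252
`c = c - 3` → c = 249
So c = 249

Answer: 249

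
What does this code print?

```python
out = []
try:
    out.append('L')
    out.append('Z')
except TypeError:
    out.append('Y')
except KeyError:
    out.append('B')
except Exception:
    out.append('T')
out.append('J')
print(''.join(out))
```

Execution trace: 'L' (try body) → 'Z' (try body, no exception) → 'J' (after the try/except). Output: LZJ

Answer: LZJ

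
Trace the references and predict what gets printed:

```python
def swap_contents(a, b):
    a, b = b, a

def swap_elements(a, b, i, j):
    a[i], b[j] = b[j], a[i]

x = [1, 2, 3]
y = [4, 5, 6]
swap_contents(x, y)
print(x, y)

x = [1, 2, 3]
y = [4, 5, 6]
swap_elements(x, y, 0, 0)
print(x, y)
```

Key concept: parameter rebinding vs mutation.
Step by step:
`x = [1, 2, 3]` → x = [1, 2, 3]
`y = [4, 5, 6]` → y = [4, 5, 6]
`swap_contents(x, y)` → no visible change to tracked variables
`print(x, y)` → prints [1, 2, 3] [4, 5, 6]
`x = [1, 2, 3]` → x = [1, 2, 3]
`y = [4, 5, 6]` → y = [4, 5, 6]
`swap_elements(x, y, 0, 0)` → x = [4, 2, 3]; y = [1, 5, 6]
`print(x, y)` → prints [4, 2, 3] [1, 5, 6]

Answer:
[1, 2, 3] [4, 5, 6]
[4, 2, 3] [1, 5, 6]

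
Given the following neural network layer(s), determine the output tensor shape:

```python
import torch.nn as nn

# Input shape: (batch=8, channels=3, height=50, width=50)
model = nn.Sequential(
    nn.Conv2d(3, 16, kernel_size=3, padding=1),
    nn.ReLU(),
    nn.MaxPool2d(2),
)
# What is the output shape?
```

Input: (8, 3, 50, 50) -> after Conv2d: (8, 16, 50, 50) -> after ReLU: (8, 16, 50, 50) -> Output: (8, 16, 25, 25)

Answer: (8, 16, 25, 25)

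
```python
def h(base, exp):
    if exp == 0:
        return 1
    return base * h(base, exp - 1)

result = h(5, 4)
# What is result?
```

h(5, 4) = 5 * 5 * 5 * 5 = 625

Answer: 625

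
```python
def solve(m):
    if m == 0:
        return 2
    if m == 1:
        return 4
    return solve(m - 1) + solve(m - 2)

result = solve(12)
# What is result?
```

Build up from base cases: solve(0)=2, solve(1)=4, solve(2)=6, solve(3)=10, solve(4)=16, solve(5)=26, solve(6)=42, ..., solve(12)=754

Answer: 754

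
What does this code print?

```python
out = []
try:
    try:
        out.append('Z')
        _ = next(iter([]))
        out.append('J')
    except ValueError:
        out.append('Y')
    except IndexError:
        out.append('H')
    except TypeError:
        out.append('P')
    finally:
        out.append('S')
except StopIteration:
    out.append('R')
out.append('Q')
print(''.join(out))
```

Execution trace: 'Z' (try body) → 'S' (finally) → 'R' (outer except StopIteration) → 'Q' (after the try/except). Output: ZSRQ

Answer: ZSRQ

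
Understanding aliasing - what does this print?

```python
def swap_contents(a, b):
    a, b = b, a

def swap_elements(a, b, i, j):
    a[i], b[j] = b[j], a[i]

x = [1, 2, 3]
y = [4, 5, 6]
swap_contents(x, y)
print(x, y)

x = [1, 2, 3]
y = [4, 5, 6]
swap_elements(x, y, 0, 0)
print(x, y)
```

Key concept: parameter rebinding vs mutation.
Step by step:
`x = [1, 2, 3]` → x = [1, 2, 3]
`y = [4, 5, 6]` → y = [4, 5, 6]
`swap_contents(x, y)` → no visible change to tracked variables
`print(x, y)` → prints [1, 2, 3] [4, 5, 6]
`x = [1, 2, 3]` → x = [1, 2, 3]
`y = [4, 5, 6]` → y = [4, 5, 6]
`swap_elements(x, y, 0, 0)` → x = [4, 2, 3]; y = [1, 5, 6]
`print(x, y)` → prints [4, 2, 3] [1, 5, 6]

Answer:
[1, 2, 3] [4, 5, 6]
[4, 2, 3] [1, 5, 6]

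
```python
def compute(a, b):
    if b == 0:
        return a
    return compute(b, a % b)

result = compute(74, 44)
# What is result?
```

compute(74, 44) -> compute(44, 30) -> compute(30, 14) -> compute(14, 2) -> compute(2, 0) -> 2

Answer: 2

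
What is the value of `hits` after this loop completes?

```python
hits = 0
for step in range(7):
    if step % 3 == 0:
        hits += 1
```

Count numbers divisible by 3 in range(7)
`hits` takes the values: 0 → 1 → 2 → 3

Answer: 3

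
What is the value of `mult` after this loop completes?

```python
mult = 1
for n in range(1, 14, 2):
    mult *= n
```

Product of 1, 3, 5, ... up to 13
`mult` takes the values: 1 → 3 → 15 → 105 → 945 → 10395 → 135135

Answer: 135135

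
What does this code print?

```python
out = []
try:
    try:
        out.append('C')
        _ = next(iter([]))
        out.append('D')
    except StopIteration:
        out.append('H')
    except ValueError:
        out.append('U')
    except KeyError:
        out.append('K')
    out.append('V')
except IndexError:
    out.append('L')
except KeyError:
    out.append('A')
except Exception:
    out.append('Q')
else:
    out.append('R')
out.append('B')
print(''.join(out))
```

Execution trace: 'C' (inner try body) → 'H' (inner except StopIteration) → 'V' (try body, no exception) → 'R' (else) → 'B' (after the try/except). Output: CHVRB

Answer: CHVRB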